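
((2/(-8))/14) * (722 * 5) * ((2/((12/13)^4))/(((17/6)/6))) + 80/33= -563422975/1507968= -373.63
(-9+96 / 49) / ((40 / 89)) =-6141 / 392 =-15.67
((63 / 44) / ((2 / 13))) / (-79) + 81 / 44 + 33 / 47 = 72039 / 29704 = 2.43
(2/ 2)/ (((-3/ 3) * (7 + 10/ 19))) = -19/ 143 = -0.13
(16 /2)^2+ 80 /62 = 2024 /31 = 65.29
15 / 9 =5 / 3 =1.67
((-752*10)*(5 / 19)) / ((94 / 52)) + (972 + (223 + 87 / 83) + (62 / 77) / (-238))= 1463905297 / 14450051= 101.31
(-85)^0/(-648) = -1/648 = -0.00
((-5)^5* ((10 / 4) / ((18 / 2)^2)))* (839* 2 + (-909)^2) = -12936859375 / 162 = -79857156.64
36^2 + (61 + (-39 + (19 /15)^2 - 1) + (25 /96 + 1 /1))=9503027 /7200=1319.86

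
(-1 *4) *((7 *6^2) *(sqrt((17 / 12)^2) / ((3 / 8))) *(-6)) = 22848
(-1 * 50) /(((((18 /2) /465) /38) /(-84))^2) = -1359930320000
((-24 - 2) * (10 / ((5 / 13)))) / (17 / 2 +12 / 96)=-78.38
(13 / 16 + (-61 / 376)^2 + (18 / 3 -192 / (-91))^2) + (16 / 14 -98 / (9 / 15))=-335701157089 / 3512203968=-95.58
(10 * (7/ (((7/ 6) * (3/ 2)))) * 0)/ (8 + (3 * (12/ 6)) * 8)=0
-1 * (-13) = 13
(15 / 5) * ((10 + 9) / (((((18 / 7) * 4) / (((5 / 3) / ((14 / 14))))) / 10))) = 3325 / 36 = 92.36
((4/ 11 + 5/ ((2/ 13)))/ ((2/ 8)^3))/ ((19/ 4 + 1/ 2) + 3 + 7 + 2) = 30848/ 253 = 121.93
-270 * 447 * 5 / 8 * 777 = -234440325 / 4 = -58610081.25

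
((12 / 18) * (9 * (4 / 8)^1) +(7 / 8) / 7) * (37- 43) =-18.75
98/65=1.51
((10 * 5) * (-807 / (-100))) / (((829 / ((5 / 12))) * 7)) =1345 / 46424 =0.03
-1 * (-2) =2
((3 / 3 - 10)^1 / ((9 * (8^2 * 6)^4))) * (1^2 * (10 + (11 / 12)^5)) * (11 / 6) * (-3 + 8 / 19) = 1428010969 / 616788090031177728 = 0.00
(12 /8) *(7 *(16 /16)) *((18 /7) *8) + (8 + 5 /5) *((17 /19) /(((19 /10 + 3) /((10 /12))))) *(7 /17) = 28803 /133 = 216.56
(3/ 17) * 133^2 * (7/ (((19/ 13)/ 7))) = 1779141/ 17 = 104655.35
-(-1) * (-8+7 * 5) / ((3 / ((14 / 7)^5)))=288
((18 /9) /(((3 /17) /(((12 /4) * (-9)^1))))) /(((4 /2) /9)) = -1377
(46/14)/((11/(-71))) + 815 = 61122/77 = 793.79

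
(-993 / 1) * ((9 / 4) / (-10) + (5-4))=-30783 / 40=-769.58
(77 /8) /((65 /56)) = 539 /65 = 8.29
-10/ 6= -5/ 3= -1.67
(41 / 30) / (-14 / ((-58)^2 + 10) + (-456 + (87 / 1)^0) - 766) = -9881 / 8827860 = -0.00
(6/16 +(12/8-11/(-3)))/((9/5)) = 665/216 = 3.08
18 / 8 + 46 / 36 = 127 / 36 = 3.53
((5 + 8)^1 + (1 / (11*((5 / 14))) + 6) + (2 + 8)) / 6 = 1609 / 330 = 4.88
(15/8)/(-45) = -1/24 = -0.04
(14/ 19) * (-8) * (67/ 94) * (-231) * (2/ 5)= 1733424/ 4465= 388.22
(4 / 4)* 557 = 557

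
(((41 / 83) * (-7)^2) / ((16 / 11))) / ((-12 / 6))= -22099 / 2656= -8.32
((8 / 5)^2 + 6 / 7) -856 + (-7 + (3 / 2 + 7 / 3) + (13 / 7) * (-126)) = -1144237 / 1050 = -1089.75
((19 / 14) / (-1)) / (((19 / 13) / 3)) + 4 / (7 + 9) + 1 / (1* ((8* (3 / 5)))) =-391 / 168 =-2.33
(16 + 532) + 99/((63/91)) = 691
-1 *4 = -4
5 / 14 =0.36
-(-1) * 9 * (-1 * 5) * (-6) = 270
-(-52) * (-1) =-52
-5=-5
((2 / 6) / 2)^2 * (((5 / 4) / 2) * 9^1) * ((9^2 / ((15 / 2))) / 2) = 27 / 32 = 0.84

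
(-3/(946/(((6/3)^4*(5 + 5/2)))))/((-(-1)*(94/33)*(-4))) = 135/4042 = 0.03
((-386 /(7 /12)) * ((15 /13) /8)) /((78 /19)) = -55005 /2366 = -23.25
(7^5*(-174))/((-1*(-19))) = -2924418/19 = -153916.74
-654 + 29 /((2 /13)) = -931 /2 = -465.50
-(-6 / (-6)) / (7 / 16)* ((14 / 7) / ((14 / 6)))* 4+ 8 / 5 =-6.24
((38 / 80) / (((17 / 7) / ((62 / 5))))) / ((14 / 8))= 1.39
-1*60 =-60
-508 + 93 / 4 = -1939 / 4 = -484.75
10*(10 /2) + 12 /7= 362 /7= 51.71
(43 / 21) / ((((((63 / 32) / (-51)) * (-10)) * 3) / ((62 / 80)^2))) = 702491 / 661500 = 1.06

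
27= 27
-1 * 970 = -970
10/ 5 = 2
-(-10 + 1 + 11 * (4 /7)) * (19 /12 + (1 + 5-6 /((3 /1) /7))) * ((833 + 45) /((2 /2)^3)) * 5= -458755 /6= -76459.17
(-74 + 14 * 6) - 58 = -48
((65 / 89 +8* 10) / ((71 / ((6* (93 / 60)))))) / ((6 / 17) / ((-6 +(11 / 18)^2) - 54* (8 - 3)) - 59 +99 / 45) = -1014436088955 / 5449058265352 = -0.19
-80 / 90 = -8 / 9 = -0.89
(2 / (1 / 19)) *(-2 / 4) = -19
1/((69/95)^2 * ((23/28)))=252700/109503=2.31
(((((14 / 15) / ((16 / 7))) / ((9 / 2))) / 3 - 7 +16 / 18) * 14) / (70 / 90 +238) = -9851 / 27630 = -0.36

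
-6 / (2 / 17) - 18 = -69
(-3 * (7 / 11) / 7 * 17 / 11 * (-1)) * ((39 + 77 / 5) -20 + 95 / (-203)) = 159681 / 11165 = 14.30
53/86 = 0.62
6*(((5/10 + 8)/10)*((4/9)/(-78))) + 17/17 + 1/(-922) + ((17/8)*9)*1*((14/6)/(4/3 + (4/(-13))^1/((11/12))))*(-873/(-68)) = 575.21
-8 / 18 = -4 / 9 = -0.44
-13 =-13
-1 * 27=-27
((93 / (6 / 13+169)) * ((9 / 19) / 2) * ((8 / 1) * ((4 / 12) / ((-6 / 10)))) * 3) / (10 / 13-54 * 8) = 471510 / 117325171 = 0.00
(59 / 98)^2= 3481 / 9604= 0.36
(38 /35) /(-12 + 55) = 38 /1505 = 0.03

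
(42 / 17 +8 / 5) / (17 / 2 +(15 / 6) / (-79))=27334 / 56865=0.48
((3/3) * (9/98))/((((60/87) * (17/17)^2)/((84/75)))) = 261/1750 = 0.15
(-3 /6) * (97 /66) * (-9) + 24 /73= 22299 /3212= 6.94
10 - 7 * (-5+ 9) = -18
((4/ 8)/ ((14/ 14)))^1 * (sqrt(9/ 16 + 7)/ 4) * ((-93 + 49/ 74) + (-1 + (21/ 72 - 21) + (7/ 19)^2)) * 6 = -401676451/ 1709696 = -234.94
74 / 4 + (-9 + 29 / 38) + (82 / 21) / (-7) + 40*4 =473987 / 2793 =169.71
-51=-51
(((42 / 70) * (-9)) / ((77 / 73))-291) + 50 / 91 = -1479328 / 5005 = -295.57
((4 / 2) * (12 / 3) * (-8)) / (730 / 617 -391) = 39488 / 240517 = 0.16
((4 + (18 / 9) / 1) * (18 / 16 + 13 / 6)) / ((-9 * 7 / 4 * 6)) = -79 / 378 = -0.21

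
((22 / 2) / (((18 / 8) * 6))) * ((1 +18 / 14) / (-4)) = -88 / 189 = -0.47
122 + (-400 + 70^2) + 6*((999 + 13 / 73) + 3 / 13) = 10076912 / 949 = 10618.45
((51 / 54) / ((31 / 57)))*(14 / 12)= 2261 / 1116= 2.03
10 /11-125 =-1365 /11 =-124.09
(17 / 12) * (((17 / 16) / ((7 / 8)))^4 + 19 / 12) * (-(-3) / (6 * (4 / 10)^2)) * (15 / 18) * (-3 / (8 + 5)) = -920207875 / 287659008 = -3.20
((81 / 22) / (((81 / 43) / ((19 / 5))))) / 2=817 / 220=3.71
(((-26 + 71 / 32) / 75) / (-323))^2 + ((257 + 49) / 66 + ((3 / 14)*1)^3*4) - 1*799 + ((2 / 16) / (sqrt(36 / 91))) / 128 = -794.32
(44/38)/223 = 22/4237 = 0.01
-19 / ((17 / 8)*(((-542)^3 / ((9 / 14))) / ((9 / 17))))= 0.00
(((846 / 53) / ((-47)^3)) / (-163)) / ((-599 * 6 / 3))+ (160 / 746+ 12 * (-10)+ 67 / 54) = -27294242539442999 / 230244149660958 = -118.54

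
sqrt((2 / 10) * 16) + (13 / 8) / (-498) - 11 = -9.21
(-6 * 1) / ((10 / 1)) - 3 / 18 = -23 / 30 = -0.77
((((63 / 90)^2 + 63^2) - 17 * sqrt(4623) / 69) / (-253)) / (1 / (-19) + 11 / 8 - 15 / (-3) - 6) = -307838 / 6325 + 2584 * sqrt(4623) / 855393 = -48.46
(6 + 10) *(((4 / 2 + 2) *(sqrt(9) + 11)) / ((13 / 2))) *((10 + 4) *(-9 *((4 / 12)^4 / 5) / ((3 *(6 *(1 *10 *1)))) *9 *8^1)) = -50176 / 2925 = -17.15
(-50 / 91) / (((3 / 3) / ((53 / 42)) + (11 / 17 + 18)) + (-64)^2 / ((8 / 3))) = -45050 / 127532041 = -0.00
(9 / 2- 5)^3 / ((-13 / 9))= 9 / 104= 0.09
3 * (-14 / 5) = -42 / 5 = -8.40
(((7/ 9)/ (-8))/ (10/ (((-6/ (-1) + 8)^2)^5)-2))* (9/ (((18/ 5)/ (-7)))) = -2214605952160/ 2603291894739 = -0.85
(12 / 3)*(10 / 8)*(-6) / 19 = -30 / 19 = -1.58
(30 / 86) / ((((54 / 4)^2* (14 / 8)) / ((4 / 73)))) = 320 / 5339439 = 0.00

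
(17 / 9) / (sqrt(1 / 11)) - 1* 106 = -106 +17* sqrt(11) / 9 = -99.74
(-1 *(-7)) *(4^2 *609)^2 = 664618752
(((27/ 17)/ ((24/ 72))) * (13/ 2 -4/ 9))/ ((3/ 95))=31065/ 34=913.68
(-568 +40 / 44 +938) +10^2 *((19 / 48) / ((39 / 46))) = 1074895 / 2574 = 417.60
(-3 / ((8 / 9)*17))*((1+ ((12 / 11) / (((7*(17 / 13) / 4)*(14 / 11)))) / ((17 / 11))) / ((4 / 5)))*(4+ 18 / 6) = -2375055 / 1100512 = -2.16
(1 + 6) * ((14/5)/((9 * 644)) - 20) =-289793/2070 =-140.00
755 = 755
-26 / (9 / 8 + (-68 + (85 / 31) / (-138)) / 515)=-26.19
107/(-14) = -107/14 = -7.64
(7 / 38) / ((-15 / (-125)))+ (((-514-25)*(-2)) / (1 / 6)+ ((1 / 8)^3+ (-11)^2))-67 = 190382905 / 29184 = 6523.54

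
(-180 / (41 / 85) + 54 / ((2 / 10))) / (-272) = 2115 / 5576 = 0.38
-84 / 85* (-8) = 672 / 85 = 7.91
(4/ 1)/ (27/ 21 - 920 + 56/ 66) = -924/ 212027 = -0.00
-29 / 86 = -0.34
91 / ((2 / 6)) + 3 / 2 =549 / 2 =274.50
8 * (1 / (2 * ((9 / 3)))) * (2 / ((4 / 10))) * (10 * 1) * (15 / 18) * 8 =4000 / 9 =444.44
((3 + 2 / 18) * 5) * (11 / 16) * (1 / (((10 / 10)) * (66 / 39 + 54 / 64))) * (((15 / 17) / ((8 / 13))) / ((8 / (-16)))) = -130130 / 10761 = -12.09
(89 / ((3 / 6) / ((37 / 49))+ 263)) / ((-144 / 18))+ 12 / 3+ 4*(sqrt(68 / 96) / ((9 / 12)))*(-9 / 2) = 308883 / 78044-2*sqrt(102) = -16.24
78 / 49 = 1.59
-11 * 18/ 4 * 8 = -396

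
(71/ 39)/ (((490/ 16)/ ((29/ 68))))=4118/ 162435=0.03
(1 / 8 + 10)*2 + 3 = 93 / 4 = 23.25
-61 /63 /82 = -61 /5166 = -0.01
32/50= 16/25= 0.64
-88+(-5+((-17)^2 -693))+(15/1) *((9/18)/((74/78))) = -36193/74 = -489.09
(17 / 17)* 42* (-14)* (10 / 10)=-588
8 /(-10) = -4 /5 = -0.80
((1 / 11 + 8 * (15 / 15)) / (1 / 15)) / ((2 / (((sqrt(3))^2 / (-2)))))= -4005 / 44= -91.02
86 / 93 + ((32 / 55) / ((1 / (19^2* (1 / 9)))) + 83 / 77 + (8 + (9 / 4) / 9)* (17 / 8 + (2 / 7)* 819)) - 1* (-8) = 6810527863 / 3437280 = 1981.37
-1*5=-5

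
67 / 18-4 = -5 / 18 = -0.28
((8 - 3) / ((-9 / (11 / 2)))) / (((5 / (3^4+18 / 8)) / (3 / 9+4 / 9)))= -2849 / 72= -39.57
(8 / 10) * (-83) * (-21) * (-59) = -411348 / 5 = -82269.60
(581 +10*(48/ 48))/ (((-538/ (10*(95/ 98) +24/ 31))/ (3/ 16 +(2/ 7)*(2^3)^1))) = -2603105007/ 91528864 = -28.44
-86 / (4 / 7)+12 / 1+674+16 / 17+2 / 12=27367 / 51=536.61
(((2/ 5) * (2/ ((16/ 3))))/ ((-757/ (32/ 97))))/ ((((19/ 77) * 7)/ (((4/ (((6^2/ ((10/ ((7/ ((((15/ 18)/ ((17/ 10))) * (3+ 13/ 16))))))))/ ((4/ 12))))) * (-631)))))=0.00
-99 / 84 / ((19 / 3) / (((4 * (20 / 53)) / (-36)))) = 55 / 7049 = 0.01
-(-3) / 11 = 3 / 11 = 0.27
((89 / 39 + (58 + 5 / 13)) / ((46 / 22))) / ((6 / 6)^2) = 2002 / 69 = 29.01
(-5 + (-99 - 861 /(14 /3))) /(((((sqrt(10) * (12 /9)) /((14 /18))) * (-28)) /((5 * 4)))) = 577 * sqrt(10) /48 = 38.01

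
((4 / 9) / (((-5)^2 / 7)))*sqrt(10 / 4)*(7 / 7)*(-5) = -14*sqrt(10) / 45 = -0.98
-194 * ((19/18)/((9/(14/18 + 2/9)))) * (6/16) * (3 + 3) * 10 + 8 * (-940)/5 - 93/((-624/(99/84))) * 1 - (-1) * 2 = -105553705/52416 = -2013.77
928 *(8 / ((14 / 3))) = 11136 / 7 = 1590.86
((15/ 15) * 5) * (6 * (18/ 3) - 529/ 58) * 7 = 54565/ 58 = 940.78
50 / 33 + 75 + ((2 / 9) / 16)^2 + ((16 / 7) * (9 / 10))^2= 5640545891 / 69854400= 80.75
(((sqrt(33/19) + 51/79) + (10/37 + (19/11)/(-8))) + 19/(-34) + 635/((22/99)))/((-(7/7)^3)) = -12495915895/4372808 - sqrt(627)/19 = -2858.96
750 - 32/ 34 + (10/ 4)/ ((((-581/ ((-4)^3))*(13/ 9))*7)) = 673283794/ 898807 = 749.09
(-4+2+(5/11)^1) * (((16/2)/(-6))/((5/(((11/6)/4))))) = 17/90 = 0.19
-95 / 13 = -7.31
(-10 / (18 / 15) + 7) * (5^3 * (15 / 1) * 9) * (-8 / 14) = 90000 / 7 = 12857.14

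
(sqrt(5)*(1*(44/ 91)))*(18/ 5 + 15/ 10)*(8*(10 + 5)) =26928*sqrt(5)/ 91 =661.68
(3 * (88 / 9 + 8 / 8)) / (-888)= -0.04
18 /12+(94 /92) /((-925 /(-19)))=32359 /21275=1.52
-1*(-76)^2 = -5776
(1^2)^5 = 1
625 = 625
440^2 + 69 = 193669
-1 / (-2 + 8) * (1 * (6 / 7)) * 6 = -6 / 7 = -0.86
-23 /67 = -0.34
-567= -567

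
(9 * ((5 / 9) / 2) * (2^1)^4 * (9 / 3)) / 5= 24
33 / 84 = 11 / 28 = 0.39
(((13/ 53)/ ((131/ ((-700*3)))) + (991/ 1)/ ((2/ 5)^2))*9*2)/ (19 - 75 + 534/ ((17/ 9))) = 26301254625/ 53516644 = 491.46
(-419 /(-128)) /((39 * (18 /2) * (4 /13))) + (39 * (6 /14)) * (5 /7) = 8107571 /677376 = 11.97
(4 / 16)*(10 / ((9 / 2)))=5 / 9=0.56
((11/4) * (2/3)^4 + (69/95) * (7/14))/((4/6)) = 13949/10260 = 1.36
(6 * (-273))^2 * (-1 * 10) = -26830440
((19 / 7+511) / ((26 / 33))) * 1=59334 / 91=652.02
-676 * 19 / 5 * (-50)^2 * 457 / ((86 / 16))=-23478832000 / 43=-546019348.84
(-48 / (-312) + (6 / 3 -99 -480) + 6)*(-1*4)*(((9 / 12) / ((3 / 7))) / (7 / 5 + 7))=37105 / 78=475.71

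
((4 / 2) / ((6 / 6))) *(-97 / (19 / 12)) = -2328 / 19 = -122.53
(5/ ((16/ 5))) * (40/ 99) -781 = -154513/ 198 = -780.37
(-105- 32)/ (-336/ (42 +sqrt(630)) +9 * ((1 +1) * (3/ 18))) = 1096 * sqrt(70)/ 305 +2329/ 61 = 68.25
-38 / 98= -19 / 49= -0.39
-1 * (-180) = 180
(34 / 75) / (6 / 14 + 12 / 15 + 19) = 119 / 5310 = 0.02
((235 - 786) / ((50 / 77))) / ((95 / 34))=-303.69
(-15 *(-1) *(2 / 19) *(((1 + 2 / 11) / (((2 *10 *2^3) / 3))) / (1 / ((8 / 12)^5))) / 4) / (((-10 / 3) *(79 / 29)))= -377 / 2971980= -0.00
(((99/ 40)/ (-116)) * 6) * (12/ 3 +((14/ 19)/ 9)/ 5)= -56661/ 110200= -0.51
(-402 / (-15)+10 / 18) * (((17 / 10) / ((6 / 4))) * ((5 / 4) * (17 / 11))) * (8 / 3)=711518 / 4455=159.71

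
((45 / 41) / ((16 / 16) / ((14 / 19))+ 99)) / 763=0.00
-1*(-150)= 150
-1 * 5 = -5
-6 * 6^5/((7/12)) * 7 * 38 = -21275136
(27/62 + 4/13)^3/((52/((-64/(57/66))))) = -9456559156/16166354269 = -0.58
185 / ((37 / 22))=110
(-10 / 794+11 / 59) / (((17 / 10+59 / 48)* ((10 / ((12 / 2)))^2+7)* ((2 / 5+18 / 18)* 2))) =2748600 / 1267910413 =0.00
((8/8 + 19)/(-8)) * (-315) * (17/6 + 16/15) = 12285/4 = 3071.25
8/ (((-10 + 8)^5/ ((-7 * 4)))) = 7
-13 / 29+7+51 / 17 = 277 / 29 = 9.55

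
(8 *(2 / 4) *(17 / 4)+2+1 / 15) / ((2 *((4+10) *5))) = 143 / 1050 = 0.14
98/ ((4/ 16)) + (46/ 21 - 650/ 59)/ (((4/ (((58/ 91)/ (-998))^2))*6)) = 3004432863813337/ 7664369553477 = 392.00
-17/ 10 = -1.70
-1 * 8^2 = -64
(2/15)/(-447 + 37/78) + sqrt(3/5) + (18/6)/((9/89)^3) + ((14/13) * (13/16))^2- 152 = sqrt(15)/5 + 7447487570051/2708303040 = 2750.65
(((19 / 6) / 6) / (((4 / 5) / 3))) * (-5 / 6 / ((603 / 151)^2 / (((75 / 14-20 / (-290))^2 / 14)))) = -52562558744275 / 241661359795968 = -0.22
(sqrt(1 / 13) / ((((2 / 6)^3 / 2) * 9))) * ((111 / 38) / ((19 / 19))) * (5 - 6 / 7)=9657 * sqrt(13) / 1729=20.14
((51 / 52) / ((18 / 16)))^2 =1156 / 1521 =0.76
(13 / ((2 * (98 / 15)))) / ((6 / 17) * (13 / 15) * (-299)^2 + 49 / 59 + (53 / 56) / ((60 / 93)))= 521560 / 14337024289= 0.00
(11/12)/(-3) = -11/36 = -0.31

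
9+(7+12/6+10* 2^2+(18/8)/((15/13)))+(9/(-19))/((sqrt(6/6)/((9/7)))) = 157847/2660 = 59.34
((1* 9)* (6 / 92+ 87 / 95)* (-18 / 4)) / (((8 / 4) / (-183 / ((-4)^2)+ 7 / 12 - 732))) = 4127262093 / 279680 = 14757.09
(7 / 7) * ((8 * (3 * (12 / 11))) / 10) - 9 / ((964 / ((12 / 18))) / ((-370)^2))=-11259546 / 13255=-849.46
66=66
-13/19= -0.68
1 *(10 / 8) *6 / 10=3 / 4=0.75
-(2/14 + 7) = -50/7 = -7.14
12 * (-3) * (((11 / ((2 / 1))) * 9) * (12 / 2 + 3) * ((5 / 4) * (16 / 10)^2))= -256608 / 5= -51321.60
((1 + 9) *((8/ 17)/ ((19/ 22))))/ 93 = 1760/ 30039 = 0.06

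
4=4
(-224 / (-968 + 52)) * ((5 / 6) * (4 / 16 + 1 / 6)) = 175 / 2061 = 0.08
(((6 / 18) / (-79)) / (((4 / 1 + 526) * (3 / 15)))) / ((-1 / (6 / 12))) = 1 / 50244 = 0.00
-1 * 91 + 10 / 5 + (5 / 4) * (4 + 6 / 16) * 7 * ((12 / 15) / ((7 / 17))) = -117 / 8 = -14.62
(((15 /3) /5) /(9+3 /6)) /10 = 1 /95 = 0.01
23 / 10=2.30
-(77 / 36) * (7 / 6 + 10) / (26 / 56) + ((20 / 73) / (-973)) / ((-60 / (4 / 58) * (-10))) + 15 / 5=-350245064669 / 7230041910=-48.44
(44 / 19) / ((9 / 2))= 88 / 171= 0.51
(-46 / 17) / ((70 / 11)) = -253 / 595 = -0.43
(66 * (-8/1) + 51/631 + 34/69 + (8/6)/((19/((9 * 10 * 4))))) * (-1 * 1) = 415410041/827241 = 502.16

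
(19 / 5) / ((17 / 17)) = 19 / 5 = 3.80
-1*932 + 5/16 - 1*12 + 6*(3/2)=-14955/16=-934.69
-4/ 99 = -0.04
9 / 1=9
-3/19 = -0.16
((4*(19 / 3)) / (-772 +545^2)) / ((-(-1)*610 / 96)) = 1216 / 90357165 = 0.00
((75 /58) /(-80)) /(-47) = 15 /43616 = 0.00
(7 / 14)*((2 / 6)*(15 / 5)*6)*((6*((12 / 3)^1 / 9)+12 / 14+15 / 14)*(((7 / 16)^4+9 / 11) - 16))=-2107193493 / 10092544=-208.79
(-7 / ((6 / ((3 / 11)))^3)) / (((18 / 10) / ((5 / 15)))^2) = -175 / 7762392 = -0.00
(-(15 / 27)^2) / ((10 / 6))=-5 / 27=-0.19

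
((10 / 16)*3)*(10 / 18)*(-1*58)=-60.42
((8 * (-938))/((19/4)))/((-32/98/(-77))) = -7078148/19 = -372534.11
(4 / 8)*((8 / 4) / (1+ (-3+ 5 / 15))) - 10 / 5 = -13 / 5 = -2.60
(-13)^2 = 169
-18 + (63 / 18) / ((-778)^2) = -21790217 / 1210568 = -18.00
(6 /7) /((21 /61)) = 2.49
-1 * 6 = -6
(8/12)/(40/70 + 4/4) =14/33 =0.42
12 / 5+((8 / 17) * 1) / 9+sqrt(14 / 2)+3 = sqrt(7)+4171 / 765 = 8.10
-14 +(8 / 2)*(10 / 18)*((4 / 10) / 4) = -124 / 9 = -13.78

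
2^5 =32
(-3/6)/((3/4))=-2/3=-0.67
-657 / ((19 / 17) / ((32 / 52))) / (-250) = 44676 / 30875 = 1.45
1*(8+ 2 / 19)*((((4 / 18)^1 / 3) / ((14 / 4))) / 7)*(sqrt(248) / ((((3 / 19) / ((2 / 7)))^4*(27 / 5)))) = 96574720*sqrt(62) / 992436543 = 0.77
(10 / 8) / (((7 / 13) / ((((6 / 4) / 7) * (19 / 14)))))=3705 / 5488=0.68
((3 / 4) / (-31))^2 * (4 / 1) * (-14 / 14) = -9 / 3844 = -0.00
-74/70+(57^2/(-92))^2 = 369146867/296240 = 1246.11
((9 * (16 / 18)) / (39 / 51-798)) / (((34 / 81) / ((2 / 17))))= -648 / 230401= -0.00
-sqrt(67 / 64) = -sqrt(67) / 8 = -1.02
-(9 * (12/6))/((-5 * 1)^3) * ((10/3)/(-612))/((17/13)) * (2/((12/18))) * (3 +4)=-91/7225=-0.01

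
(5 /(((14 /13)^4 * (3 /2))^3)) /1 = 116490425612405 /191341954266624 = 0.61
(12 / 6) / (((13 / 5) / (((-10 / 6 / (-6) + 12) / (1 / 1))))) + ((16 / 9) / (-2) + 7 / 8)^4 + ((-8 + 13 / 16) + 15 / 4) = 161429761 / 26873856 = 6.01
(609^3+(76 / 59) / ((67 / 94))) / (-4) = -892850396281 / 15812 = -56466632.70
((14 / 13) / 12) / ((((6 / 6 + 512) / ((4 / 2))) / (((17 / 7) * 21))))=119 / 6669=0.02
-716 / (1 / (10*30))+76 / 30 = -3221962 / 15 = -214797.47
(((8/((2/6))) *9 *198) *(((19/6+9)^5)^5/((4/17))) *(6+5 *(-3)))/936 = -7160001438283887705419844598689185408720619603091/3041923822132396032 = -2353774077506224071818180000000.00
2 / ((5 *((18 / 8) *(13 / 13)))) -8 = -352 / 45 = -7.82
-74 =-74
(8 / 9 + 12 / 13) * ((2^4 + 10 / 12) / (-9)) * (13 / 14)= -5353 / 1701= -3.15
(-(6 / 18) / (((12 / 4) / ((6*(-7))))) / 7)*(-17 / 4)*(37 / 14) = -629 / 84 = -7.49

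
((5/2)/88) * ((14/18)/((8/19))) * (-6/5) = -133/2112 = -0.06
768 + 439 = 1207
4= 4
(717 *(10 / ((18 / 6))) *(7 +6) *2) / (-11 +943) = 15535 / 233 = 66.67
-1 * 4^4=-256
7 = 7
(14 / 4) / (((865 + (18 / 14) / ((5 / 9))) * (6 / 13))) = 3185 / 364272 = 0.01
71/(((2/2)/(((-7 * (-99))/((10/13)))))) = 639639/10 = 63963.90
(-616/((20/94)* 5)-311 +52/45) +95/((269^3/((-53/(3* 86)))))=-334798201178251/376649859150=-888.88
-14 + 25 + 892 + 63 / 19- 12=16992 / 19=894.32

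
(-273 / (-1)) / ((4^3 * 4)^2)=0.00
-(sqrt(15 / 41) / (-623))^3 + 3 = 15 * sqrt(615) / 406473140927 + 3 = 3.00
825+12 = 837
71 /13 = 5.46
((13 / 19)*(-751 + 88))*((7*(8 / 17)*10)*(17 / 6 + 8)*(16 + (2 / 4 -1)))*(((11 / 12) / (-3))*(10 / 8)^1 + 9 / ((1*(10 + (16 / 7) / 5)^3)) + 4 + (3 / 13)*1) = -1502439959622875 / 155255004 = -9677240.16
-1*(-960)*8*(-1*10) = -76800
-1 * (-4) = 4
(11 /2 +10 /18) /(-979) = -109 /17622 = -0.01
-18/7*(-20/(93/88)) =10560/217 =48.66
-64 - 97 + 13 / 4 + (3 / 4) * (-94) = -913 / 4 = -228.25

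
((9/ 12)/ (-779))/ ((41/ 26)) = -39/ 63878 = -0.00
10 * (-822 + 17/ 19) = -156010/ 19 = -8211.05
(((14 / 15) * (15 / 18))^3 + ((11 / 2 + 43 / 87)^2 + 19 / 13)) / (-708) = -1207099837 / 22571484624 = -0.05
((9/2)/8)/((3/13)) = 39/16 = 2.44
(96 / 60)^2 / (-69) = -64 / 1725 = -0.04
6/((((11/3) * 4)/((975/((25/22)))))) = 351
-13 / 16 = -0.81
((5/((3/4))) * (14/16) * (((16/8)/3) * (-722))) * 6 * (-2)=101080/3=33693.33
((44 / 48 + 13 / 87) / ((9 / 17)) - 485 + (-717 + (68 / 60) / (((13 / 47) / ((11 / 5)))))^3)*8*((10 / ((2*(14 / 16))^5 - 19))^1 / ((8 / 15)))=19535104436720710257152 / 949363520625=20577054007.57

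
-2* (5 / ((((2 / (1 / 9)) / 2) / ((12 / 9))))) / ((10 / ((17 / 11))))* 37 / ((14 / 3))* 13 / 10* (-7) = 16.52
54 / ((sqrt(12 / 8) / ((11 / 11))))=44.09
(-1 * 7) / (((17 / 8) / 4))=-224 / 17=-13.18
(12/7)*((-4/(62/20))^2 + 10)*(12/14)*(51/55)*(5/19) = 2166480/517979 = 4.18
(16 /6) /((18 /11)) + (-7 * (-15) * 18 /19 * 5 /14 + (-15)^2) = 134486 /513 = 262.16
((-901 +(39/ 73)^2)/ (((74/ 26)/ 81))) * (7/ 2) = -17690060934/ 197173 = -89718.48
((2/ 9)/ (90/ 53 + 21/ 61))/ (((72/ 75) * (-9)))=-80825/ 6418116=-0.01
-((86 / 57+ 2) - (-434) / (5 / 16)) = -396808 / 285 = -1392.31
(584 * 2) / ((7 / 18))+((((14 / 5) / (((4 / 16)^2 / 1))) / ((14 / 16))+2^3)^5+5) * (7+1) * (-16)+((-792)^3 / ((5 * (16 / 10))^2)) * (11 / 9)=-2036154938021496 / 21875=-93081368595.27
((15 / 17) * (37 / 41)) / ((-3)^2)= 185 / 2091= 0.09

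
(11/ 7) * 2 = 22/ 7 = 3.14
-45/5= -9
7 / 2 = 3.50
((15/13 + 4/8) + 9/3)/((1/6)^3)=13068/13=1005.23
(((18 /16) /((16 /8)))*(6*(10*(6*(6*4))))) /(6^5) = 5 /8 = 0.62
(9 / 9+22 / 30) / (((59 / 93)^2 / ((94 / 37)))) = 7046052 / 643985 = 10.94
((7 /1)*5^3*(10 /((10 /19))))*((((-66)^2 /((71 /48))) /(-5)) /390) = -23173920 /923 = -25107.17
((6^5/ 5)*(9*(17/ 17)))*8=559872/ 5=111974.40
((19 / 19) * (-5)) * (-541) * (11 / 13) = 29755 / 13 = 2288.85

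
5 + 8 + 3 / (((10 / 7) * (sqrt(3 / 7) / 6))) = 13 + 21 * sqrt(21) / 5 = 32.25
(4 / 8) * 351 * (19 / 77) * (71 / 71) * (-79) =-526851 / 154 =-3421.11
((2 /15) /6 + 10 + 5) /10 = 338 /225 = 1.50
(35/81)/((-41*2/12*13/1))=-0.00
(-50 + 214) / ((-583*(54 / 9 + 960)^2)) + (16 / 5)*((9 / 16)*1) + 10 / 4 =4.30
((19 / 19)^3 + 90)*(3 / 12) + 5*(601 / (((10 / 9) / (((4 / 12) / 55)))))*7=30247 / 220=137.49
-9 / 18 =-1 / 2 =-0.50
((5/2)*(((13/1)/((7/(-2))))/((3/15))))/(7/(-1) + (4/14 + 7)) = -325/2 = -162.50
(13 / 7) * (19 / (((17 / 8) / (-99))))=-195624 / 119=-1643.90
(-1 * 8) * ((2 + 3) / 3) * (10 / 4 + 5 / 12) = -350 / 9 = -38.89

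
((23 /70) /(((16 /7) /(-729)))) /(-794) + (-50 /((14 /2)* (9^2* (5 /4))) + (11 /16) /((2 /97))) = 2406231619 /72031680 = 33.41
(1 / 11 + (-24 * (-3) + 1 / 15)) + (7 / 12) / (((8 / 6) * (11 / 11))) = 191651 / 2640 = 72.60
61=61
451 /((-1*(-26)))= 451 /26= 17.35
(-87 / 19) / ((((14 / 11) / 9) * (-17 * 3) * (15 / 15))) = 2871 / 4522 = 0.63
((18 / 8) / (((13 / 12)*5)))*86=2322 / 65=35.72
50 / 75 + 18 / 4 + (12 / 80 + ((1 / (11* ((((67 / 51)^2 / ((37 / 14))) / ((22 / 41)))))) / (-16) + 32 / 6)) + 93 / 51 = 21847270507 / 1752146480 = 12.47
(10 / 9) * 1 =10 / 9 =1.11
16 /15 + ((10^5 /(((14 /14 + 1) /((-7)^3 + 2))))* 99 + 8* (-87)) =-25319260424 /15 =-1687950694.93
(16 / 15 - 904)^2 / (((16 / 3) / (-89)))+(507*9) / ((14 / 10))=-7140981383 / 525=-13601869.30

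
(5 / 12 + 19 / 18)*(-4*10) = -530 / 9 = -58.89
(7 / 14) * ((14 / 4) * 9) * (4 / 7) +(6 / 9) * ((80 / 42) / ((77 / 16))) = 44939 / 4851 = 9.26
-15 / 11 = -1.36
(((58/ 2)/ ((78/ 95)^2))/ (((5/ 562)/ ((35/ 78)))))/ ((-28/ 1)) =-73544725/ 949104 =-77.49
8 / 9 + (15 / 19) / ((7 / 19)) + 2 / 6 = 212 / 63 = 3.37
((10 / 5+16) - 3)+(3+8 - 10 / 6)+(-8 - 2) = 43 / 3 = 14.33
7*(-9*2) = -126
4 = 4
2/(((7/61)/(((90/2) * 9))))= 49410/7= 7058.57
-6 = -6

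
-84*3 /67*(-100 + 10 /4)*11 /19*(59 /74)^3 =27753891165 /257925076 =107.60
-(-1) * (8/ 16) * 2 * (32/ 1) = 32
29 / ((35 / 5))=29 / 7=4.14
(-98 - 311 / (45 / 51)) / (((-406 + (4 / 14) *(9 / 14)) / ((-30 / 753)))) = -0.04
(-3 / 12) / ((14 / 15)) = -15 / 56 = -0.27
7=7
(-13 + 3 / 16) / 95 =-41 / 304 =-0.13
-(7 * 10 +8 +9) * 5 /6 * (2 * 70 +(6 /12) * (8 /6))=-30595 /3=-10198.33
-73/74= -0.99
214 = 214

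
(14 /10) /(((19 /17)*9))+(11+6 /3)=11234 /855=13.14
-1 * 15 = -15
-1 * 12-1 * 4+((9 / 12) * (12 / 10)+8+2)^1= -51 / 10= -5.10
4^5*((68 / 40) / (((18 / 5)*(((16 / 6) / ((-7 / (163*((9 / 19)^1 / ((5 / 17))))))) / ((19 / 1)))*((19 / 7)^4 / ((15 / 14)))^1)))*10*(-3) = 9604000 / 176529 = 54.40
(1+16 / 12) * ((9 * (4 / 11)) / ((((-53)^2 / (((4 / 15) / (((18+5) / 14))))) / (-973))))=-1525664 / 3553385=-0.43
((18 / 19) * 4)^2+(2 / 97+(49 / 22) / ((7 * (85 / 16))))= 472798902 / 32740895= 14.44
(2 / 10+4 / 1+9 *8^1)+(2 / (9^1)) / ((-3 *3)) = 30851 / 405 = 76.18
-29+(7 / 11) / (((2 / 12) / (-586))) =-24931 / 11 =-2266.45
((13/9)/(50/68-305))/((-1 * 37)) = 442/3444885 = 0.00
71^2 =5041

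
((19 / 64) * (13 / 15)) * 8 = 247 / 120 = 2.06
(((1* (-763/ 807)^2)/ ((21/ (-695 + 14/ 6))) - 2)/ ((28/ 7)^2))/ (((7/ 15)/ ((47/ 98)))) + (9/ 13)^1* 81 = 3767283504637/ 69694062984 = 54.05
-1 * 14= -14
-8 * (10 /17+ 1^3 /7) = -696 /119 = -5.85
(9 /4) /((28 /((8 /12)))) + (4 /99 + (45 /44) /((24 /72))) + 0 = 17531 /5544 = 3.16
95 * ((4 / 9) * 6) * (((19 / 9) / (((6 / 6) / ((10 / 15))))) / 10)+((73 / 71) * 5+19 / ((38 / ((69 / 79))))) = 37465673 / 908658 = 41.23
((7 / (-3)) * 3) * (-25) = 175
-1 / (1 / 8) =-8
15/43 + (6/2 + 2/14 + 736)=222587/301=739.49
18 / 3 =6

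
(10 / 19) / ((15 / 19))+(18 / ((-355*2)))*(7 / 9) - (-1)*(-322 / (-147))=7051 / 2485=2.84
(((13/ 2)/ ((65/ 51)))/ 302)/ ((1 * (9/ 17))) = 289/ 9060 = 0.03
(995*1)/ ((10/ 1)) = 199/ 2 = 99.50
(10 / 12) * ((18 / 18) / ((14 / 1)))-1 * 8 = -667 / 84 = -7.94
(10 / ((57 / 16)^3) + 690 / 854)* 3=3.09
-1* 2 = -2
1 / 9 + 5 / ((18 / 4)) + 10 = 101 / 9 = 11.22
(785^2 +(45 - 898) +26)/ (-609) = -87914/ 87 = -1010.51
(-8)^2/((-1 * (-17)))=64/17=3.76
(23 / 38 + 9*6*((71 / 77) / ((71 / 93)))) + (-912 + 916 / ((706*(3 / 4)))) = -2616622963 / 3098634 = -844.44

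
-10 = -10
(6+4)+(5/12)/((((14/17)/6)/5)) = 705/28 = 25.18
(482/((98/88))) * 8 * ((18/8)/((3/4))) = 508992/49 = 10387.59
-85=-85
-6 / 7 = -0.86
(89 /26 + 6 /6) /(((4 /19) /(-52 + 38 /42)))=-2344505 /2184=-1073.49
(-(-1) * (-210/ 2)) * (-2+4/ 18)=560/ 3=186.67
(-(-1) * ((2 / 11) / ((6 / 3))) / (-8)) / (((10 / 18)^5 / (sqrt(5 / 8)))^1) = -59049 * sqrt(10) / 1100000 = -0.17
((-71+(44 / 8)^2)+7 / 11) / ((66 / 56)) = -12355 / 363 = -34.04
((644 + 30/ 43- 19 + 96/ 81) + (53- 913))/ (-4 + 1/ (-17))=4601033/ 80109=57.43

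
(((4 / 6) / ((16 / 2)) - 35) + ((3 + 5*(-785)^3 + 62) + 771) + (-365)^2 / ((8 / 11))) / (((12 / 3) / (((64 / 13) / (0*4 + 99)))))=-116087958698 / 3861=-30066811.37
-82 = -82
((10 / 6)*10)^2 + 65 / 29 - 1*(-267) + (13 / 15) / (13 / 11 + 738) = 5804408101 / 10610955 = 547.02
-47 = -47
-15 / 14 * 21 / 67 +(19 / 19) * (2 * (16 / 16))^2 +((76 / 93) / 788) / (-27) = 242878951 / 66285378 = 3.66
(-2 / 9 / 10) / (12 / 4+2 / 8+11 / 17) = -68 / 11925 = -0.01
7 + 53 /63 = 7.84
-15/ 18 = -5/ 6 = -0.83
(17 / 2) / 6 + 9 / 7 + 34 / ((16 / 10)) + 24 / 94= 24.21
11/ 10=1.10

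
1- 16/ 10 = -3/ 5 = -0.60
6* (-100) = -600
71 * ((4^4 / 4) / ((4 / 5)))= 5680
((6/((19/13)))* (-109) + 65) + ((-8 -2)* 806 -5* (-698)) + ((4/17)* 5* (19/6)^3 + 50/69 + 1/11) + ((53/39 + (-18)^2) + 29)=-261588927751/57366738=-4559.94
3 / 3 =1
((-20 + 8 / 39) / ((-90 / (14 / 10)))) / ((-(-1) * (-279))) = -2702 / 2448225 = -0.00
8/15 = 0.53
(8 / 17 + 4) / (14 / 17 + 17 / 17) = 76 / 31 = 2.45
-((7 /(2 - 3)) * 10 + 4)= 66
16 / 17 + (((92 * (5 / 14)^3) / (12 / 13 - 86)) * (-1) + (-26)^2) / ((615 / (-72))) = -51696650762 / 661031315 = -78.21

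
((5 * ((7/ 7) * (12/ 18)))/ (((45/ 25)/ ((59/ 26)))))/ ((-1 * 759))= -1475/ 266409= -0.01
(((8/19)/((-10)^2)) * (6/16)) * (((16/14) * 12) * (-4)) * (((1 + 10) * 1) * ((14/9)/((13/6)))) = -0.68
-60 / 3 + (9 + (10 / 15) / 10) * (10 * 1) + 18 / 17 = 3658 / 51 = 71.73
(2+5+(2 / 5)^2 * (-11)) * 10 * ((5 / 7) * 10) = 2620 / 7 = 374.29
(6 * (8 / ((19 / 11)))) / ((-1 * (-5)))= 528 / 95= 5.56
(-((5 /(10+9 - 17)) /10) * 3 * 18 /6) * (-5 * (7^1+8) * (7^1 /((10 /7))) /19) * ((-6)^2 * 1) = 59535 /38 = 1566.71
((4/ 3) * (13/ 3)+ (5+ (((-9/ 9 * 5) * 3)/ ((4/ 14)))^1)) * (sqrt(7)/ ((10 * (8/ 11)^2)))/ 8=-2.61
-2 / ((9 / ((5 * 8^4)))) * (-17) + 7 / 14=1392649 / 18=77369.39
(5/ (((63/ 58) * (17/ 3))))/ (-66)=-0.01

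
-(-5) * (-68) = -340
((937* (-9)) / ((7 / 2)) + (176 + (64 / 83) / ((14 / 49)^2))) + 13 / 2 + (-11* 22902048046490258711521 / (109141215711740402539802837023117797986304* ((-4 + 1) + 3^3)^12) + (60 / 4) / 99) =-2217.33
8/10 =4/5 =0.80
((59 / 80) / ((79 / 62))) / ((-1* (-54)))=1829 / 170640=0.01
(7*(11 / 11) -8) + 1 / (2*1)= -1 / 2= -0.50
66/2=33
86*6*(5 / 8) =645 / 2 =322.50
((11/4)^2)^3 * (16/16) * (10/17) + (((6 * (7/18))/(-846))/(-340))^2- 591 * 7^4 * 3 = -101429897644713206707/23828189644800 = -4256718.58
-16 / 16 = -1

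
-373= -373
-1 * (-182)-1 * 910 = -728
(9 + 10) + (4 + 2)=25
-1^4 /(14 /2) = -1 /7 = -0.14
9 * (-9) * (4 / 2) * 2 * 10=-3240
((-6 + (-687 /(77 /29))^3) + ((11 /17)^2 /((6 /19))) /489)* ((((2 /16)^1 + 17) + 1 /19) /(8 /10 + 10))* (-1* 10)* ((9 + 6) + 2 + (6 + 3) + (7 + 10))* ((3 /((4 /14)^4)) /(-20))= -26349093541547418432716765 /98810268429312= -266663515446.24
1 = 1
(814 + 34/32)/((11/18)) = 117369/88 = 1333.74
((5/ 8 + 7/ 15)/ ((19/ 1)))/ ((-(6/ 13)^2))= -22139/ 82080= -0.27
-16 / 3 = -5.33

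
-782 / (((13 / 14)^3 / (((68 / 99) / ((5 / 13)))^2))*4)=-2480554048 / 3185325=-778.74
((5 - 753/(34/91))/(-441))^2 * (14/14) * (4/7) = 4672132609/393435063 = 11.88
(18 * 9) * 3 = 486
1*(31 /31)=1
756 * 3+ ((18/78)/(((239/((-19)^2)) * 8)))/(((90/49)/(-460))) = 84153265/37284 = 2257.09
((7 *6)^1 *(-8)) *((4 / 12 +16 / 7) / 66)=-13.33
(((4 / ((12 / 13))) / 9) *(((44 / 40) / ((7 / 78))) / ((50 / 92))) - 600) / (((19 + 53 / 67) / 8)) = -1243382248 / 5221125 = -238.14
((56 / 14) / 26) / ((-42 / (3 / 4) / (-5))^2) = 25 / 20384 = 0.00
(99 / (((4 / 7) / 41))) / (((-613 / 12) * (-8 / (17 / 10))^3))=418779207 / 313856000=1.33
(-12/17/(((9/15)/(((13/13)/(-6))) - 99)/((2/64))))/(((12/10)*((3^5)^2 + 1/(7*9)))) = 175/57676244352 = 0.00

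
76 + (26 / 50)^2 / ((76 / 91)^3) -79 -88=-24839406501 / 274360000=-90.54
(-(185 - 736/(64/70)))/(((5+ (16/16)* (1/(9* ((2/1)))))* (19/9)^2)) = 27.52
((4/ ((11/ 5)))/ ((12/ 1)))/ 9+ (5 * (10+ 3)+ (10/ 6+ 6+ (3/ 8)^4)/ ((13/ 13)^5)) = 72.70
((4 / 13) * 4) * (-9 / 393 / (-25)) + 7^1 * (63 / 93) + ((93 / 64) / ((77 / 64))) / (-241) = 116044317516 / 24491992525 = 4.74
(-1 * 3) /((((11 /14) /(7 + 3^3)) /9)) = -12852 /11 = -1168.36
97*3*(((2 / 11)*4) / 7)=2328 / 77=30.23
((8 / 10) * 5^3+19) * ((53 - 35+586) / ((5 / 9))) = 646884 / 5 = 129376.80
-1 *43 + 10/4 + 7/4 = -155/4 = -38.75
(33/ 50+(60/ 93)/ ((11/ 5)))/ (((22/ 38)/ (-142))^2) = 59154451306/ 1031525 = 57346.60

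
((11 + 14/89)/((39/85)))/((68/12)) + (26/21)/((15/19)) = 2135533/364455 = 5.86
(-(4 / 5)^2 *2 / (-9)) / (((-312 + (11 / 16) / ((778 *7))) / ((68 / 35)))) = -27086848 / 30584723625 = -0.00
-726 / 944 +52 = 24181 / 472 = 51.23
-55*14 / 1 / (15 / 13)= -667.33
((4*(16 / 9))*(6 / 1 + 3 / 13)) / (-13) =-576 / 169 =-3.41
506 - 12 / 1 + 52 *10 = 1014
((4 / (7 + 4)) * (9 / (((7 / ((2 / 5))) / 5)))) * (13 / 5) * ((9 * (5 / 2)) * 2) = 8424 / 77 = 109.40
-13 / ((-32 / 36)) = 117 / 8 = 14.62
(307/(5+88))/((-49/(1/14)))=-307/63798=-0.00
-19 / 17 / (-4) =19 / 68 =0.28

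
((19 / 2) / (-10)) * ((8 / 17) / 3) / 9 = -38 / 2295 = -0.02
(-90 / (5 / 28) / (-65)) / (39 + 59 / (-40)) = 4032 / 19513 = 0.21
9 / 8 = 1.12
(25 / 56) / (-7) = -25 / 392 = -0.06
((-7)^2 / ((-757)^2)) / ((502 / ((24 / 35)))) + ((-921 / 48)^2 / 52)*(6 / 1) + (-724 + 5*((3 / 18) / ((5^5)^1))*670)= -244610325750521177 / 359012906304000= -681.34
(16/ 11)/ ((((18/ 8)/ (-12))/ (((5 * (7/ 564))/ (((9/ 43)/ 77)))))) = -674240/ 3807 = -177.11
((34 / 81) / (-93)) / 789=-34 / 5943537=-0.00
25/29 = 0.86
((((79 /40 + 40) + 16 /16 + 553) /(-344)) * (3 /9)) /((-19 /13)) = 309907 /784320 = 0.40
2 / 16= 1 / 8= 0.12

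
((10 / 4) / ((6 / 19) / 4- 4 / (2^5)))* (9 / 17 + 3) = -22800 / 119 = -191.60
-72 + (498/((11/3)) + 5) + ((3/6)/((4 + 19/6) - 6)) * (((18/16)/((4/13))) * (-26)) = 34591/1232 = 28.08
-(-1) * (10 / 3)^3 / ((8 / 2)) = 9.26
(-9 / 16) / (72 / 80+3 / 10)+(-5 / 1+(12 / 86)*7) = -6181 / 1376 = -4.49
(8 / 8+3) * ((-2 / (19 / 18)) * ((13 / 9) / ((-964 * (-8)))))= -13 / 9158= -0.00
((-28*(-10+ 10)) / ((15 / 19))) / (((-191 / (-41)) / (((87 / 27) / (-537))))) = 0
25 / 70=5 / 14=0.36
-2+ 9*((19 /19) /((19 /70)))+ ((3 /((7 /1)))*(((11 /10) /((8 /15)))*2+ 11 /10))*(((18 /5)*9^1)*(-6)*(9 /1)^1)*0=592 /19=31.16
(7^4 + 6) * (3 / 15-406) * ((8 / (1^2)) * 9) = -351633816 / 5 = -70326763.20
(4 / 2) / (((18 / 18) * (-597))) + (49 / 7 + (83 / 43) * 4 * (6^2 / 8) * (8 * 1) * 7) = 1952.67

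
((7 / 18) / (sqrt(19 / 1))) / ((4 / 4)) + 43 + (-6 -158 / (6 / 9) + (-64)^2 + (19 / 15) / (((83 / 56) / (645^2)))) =7 * sqrt(19) / 342 + 29833408 / 83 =359438.74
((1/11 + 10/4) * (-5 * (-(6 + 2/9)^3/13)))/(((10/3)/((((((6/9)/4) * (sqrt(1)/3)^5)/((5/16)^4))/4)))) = 6833569792/5277504375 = 1.29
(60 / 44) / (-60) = -1 / 44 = -0.02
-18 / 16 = -9 / 8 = -1.12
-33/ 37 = -0.89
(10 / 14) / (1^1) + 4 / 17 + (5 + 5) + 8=2255 / 119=18.95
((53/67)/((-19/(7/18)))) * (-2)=371/11457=0.03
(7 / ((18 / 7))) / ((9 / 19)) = 931 / 162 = 5.75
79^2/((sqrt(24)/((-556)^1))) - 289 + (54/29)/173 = -867499 * sqrt(6)/3 - 1449859/5017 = -708598.96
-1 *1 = -1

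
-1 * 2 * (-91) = 182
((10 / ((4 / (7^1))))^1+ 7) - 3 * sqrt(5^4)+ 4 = -93 / 2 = -46.50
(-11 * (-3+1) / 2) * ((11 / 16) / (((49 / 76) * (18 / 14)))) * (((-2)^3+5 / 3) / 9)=-43681 / 6804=-6.42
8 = 8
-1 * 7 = -7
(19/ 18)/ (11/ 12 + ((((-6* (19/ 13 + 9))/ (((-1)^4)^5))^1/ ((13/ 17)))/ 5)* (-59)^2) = -32110/ 1738355667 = -0.00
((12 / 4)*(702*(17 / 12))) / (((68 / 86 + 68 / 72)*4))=135837 / 316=429.86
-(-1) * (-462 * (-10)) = 4620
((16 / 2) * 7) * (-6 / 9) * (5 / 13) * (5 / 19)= -2800 / 741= -3.78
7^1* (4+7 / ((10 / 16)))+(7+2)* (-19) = -323 / 5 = -64.60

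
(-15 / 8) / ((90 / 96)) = -2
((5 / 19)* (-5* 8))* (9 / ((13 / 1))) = -7.29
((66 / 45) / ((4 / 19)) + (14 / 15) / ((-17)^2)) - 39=-92567 / 2890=-32.03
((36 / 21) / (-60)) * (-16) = 16 / 35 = 0.46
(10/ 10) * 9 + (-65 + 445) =389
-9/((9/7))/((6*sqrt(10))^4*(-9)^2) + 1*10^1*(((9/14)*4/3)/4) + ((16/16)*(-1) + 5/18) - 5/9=63568751/73483200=0.87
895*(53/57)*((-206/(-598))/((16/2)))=4885805/136344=35.83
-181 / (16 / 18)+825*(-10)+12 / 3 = -8449.62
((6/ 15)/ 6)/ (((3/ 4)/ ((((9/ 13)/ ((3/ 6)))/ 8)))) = 1/ 65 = 0.02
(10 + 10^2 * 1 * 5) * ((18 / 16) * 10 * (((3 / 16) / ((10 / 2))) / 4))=6885 / 128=53.79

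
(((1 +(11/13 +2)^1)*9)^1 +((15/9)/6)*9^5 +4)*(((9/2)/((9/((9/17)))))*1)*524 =503985951/221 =2280479.42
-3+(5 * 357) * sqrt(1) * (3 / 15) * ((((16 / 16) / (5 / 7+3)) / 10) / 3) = 53 / 260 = 0.20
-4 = -4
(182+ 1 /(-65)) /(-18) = -3943 /390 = -10.11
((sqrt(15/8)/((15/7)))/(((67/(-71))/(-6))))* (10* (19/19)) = 497* sqrt(30)/67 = 40.63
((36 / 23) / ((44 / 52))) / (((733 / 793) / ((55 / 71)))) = 1855620 / 1196989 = 1.55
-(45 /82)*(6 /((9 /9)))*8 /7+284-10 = 77558 /287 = 270.24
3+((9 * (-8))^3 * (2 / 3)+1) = -248828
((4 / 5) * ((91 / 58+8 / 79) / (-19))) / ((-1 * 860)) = 7653 / 93587350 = 0.00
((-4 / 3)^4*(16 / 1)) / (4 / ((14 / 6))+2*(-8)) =-3.54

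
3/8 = 0.38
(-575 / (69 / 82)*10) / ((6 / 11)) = -112750 / 9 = -12527.78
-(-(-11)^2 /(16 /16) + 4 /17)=2053 /17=120.76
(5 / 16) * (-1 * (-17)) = 85 / 16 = 5.31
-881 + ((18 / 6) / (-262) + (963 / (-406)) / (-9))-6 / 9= -70318373 / 79779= -881.41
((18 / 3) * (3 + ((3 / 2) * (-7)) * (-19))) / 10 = 243 / 2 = 121.50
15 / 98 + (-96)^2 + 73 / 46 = 10388393 / 1127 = 9217.74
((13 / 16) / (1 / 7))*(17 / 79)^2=26299 / 99856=0.26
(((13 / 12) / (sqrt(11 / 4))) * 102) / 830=221 * sqrt(11) / 9130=0.08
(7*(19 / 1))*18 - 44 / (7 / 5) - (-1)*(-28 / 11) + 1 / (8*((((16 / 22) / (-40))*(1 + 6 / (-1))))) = 1454623 / 616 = 2361.40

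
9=9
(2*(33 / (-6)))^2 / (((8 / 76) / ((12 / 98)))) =6897 / 49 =140.76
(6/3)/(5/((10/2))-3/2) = -4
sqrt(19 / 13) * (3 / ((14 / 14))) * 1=3.63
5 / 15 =1 / 3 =0.33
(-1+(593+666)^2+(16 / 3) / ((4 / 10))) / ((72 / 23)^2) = 157221445 / 972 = 161750.46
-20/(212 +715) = -20/927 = -0.02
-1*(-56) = 56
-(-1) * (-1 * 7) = -7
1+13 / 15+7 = 133 / 15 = 8.87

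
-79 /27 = -2.93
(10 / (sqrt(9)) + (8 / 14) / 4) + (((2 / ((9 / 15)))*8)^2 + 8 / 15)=225263 / 315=715.12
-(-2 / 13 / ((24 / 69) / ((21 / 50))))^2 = -233289 / 6760000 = -0.03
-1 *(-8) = 8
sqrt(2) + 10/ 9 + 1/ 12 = 43/ 36 + sqrt(2) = 2.61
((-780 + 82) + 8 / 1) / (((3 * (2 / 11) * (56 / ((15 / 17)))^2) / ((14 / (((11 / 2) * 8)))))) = -25875 / 258944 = -0.10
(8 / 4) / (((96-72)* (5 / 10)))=1 / 6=0.17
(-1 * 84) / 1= -84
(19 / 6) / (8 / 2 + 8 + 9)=19 / 126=0.15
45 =45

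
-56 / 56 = -1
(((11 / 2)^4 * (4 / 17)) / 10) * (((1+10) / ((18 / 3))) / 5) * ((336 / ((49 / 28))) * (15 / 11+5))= 9645.84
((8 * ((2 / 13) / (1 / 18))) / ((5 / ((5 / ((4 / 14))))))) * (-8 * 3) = -24192 / 13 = -1860.92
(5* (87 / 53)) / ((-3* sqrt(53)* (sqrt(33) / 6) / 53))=-290* sqrt(1749) / 583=-20.80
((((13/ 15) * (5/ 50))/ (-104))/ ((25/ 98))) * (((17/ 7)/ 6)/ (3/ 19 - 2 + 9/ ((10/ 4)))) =-2261/ 3006000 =-0.00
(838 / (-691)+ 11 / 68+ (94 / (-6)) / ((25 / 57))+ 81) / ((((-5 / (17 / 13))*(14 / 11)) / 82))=-745.28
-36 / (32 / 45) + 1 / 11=-4447 / 88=-50.53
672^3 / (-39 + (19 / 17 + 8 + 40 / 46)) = -7415912448 / 709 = -10459679.05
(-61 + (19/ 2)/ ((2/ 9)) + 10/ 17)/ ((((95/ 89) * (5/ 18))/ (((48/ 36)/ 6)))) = -106889/ 8075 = -13.24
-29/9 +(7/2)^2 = 325/36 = 9.03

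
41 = 41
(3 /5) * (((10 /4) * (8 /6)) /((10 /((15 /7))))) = 3 /7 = 0.43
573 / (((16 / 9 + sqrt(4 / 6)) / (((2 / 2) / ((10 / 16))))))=330048 / 505 - 61884 * sqrt(6) / 505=353.39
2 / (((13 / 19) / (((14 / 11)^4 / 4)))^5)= 1.62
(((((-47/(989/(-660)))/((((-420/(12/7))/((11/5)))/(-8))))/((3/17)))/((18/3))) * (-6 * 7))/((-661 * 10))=1546864/114402575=0.01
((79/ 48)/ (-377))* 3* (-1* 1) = 79/ 6032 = 0.01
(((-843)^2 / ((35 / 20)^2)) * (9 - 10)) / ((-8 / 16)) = 22740768 / 49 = 464097.31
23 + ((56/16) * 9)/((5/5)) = 109/2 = 54.50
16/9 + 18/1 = 19.78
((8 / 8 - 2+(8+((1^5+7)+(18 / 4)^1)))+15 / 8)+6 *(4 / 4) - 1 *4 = 187 / 8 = 23.38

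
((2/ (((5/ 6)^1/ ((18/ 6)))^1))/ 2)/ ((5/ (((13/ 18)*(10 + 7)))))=221/ 25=8.84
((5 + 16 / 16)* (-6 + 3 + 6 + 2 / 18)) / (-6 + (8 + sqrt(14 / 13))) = 728 / 57- 28* sqrt(182) / 57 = 6.14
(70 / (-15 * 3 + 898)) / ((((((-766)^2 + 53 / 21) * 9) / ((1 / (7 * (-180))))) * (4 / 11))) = -77 / 2270290774392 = -0.00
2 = 2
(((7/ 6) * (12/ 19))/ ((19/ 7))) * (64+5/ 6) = 19061/ 1083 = 17.60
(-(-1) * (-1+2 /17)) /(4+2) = -5 /34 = -0.15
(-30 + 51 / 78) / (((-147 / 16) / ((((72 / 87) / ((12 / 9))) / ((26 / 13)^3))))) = 654 / 2639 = 0.25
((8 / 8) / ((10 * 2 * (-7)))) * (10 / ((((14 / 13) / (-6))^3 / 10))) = 296595 / 2401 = 123.53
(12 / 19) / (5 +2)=12 / 133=0.09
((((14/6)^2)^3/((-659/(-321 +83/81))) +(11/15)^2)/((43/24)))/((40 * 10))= 0.11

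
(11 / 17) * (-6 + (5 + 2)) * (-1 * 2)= -1.29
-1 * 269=-269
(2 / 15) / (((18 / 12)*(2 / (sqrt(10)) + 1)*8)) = 1 / 54 - sqrt(10) / 270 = 0.01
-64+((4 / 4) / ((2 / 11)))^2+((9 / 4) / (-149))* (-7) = -5013 / 149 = -33.64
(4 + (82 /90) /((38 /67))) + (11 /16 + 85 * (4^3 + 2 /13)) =5459.37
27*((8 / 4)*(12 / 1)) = 648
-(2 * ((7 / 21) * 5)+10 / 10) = -13 / 3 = -4.33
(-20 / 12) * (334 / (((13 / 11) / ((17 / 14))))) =-156145 / 273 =-571.96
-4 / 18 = -2 / 9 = -0.22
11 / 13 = 0.85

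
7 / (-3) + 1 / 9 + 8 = 52 / 9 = 5.78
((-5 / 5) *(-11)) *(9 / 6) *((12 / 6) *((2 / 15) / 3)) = 22 / 15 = 1.47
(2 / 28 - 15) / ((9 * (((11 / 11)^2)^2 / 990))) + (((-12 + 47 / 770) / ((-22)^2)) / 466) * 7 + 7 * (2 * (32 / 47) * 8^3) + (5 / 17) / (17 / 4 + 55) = 3238.20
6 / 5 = 1.20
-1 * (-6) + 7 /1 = 13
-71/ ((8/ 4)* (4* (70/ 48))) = -213/ 35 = -6.09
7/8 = 0.88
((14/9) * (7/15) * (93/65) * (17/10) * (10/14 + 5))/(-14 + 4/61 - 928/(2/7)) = -900116/291005325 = -0.00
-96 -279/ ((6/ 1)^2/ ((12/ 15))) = -511/ 5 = -102.20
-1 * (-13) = 13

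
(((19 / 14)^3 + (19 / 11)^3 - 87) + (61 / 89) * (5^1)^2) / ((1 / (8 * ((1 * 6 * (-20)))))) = 2426662767240 / 40631437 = 59723.77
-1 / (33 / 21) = -7 / 11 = -0.64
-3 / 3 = -1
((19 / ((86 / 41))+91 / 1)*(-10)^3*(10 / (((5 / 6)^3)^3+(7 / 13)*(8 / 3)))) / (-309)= 1878902438400000 / 945625235693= 1986.94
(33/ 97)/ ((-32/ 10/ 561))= -92565/ 1552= -59.64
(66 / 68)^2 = 1089 / 1156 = 0.94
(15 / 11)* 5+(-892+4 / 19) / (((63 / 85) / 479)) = -2529511595 / 4389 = -576329.82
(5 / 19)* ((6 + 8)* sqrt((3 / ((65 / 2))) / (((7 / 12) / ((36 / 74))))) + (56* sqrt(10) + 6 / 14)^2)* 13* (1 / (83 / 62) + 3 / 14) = 40212* sqrt(16835) / 408443 + 1742520* sqrt(10) / 11039 + 111568400645 / 1081822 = 103642.03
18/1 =18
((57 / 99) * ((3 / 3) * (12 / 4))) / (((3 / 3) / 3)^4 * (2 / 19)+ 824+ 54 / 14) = 204687 / 98103709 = 0.00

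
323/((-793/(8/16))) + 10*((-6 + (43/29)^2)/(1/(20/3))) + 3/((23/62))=-22598501659/92033994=-245.55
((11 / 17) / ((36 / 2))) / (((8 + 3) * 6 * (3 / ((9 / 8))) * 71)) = 1 / 347616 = 0.00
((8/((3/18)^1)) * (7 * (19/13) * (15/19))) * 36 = 181440/13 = 13956.92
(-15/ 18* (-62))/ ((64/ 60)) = 775/ 16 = 48.44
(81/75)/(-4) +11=1073/100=10.73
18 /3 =6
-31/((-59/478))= 14818/59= 251.15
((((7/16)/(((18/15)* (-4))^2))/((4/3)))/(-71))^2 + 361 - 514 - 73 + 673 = 340240984209313/761165512704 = 447.00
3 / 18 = 1 / 6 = 0.17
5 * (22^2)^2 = 1171280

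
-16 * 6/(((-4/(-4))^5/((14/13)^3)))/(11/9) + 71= -654959/24167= -27.10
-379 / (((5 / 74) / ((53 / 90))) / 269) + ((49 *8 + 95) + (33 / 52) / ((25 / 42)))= -5195218499 / 5850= -888071.54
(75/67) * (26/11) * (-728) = -1419600/737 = -1926.19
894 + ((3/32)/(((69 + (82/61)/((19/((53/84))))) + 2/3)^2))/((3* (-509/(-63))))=41919605921235630855/46889939467466728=894.00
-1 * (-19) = 19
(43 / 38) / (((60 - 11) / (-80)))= -1720 / 931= -1.85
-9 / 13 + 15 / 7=132 / 91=1.45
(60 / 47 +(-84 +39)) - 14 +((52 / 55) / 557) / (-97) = -57.72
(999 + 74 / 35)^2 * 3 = 3683194563 / 1225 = 3006689.44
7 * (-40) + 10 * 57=290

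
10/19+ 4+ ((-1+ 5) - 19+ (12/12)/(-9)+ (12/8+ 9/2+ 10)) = 926/171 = 5.42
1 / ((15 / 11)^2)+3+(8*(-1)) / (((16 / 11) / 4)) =-4154 / 225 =-18.46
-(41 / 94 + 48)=-4553 / 94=-48.44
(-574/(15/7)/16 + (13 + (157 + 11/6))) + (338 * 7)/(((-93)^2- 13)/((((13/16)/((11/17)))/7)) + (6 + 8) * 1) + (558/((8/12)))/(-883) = 730598819461/4738213320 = 154.19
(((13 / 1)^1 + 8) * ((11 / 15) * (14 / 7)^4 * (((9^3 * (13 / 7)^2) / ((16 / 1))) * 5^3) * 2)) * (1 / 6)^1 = 11293425 / 7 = 1613346.43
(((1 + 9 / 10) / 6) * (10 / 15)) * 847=16093 / 90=178.81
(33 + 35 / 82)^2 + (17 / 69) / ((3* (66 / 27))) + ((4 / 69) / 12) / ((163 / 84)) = 929525861375 / 831873108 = 1117.39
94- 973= -879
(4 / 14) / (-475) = -2 / 3325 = -0.00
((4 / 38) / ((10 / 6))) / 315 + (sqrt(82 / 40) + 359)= sqrt(205) / 10 + 3581027 / 9975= 360.43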